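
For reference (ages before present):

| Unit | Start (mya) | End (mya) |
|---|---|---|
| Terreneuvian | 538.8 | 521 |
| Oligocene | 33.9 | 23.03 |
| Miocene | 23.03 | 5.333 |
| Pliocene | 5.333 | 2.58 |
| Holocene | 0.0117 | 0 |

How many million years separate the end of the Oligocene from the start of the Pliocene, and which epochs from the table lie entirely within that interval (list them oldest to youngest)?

End of Oligocene = 23.03 Ma; start of Pliocene = 5.333 Ma.
Gap = 23.03 − 5.333 = 17.697 Myr.
Epochs wholly inside 23.03–5.333 Ma: Miocene (23.03–5.333).

17.697 million years; Miocene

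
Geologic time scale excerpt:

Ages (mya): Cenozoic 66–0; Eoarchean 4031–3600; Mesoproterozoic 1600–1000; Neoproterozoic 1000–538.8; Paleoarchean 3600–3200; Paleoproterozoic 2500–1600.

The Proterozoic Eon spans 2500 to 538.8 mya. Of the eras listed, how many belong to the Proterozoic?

Eras inside 2500–538.8 Ma: Paleoproterozoic, Mesoproterozoic, Neoproterozoic — 3 in total.

3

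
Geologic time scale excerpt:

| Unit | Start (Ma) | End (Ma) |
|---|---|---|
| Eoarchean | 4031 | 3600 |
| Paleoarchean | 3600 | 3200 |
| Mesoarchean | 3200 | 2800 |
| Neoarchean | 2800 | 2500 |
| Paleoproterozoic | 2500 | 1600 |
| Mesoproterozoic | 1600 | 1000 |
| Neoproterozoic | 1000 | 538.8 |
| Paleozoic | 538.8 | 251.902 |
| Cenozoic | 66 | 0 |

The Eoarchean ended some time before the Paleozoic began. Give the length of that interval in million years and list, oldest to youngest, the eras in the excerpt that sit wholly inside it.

3061.2 million years; Paleoarchean, Mesoarchean, Neoarchean, Paleoproterozoic, Mesoproterozoic, Neoproterozoic

End of Eoarchean = 3600 Ma; start of Paleozoic = 538.8 Ma.
Gap = 3600 − 538.8 = 3061.2 Myr.
Eras wholly inside 3600–538.8 Ma: Paleoarchean (3600–3200), Mesoarchean (3200–2800), Neoarchean (2800–2500), Paleoproterozoic (2500–1600), Mesoproterozoic (1600–1000), Neoproterozoic (1000–538.8).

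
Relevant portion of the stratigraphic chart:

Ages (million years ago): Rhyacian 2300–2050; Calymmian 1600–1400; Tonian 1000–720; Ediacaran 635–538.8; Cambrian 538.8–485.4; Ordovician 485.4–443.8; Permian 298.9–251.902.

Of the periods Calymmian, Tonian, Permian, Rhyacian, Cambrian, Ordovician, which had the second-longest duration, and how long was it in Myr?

Start − end for each: Calymmian 1600 − 1400 = 200; Tonian 1000 − 720 = 280; Permian 298.9 − 251.902 = 46.998; Rhyacian 2300 − 2050 = 250; Cambrian 538.8 − 485.4 = 53.4; Ordovician 485.4 − 443.8 = 41.6.
Ranking these from longest: Tonian > Rhyacian > Calymmian > Cambrian > Permian > Ordovician.
Position 2 in that ranking is Rhyacian, which lasted 250 Myr.

Rhyacian, 250 million years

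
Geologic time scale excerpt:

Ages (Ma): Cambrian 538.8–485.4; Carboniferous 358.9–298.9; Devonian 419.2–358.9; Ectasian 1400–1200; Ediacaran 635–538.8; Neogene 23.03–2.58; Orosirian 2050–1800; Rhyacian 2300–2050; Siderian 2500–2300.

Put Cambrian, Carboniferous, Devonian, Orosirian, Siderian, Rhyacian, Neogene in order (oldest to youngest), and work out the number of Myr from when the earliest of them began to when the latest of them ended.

Siderian → Rhyacian → Orosirian → Cambrian → Devonian → Carboniferous → Neogene; total span 2497.42 Myr

Start ages (Ma): Siderian 2500, Rhyacian 2300, Orosirian 2050, Cambrian 538.8, Devonian 419.2, Carboniferous 358.9, Neogene 23.03.
Ordered oldest to youngest: Siderian, Rhyacian, Orosirian, Cambrian, Devonian, Carboniferous, Neogene.
Span = 2500 − 2.58 = 2497.42 Myr.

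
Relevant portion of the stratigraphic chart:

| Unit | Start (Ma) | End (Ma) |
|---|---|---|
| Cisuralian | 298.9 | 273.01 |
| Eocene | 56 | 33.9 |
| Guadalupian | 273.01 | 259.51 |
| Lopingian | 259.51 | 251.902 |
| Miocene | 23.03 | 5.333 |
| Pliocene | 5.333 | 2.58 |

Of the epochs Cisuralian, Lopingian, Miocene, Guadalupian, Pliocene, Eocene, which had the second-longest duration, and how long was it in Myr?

Eocene, 22.1 million years

Start − end for each: Cisuralian 298.9 − 273.01 = 25.89; Lopingian 259.51 − 251.902 = 7.608; Miocene 23.03 − 5.333 = 17.697; Guadalupian 273.01 − 259.51 = 13.5; Pliocene 5.333 − 2.58 = 2.753; Eocene 56 − 33.9 = 22.1.
Ranking these from longest: Cisuralian > Eocene > Miocene > Guadalupian > Lopingian > Pliocene.
Position 2 in that ranking is Eocene, which lasted 22.1 Myr.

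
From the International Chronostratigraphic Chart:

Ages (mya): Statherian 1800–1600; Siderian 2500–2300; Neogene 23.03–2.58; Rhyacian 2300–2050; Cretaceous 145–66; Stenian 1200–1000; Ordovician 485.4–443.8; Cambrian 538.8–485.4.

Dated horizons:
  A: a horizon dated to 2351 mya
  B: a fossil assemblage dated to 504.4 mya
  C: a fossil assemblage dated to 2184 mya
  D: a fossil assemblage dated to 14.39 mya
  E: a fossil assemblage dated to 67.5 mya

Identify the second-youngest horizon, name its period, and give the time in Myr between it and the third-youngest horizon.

E, in the Cretaceous; 436.9 million years to B

Smaller Ma means younger, so youngest first: D 14.39 < E 67.5 < B 504.4 < C 2184 < A 2351.
Counting 2 along gives E (67.5 Ma); the excerpt puts that inside the Cretaceous, 145–66 Ma.
Next in line is B (504.4 Ma), and 504.4 − 67.5 = 436.9 Myr.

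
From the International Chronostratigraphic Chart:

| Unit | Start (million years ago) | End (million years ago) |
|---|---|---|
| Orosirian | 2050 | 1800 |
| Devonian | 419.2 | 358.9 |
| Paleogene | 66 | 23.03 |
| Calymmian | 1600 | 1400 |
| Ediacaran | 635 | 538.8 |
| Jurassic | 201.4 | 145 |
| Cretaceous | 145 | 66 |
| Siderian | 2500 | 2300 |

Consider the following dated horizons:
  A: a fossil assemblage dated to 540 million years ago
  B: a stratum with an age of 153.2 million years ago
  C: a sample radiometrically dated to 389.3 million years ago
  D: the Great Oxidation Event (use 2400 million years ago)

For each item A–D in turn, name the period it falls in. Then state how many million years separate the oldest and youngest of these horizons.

A — Ediacaran; B — Jurassic; C — Devonian; D — Siderian; span 2246.8 million years

Match each age against the start–end ranges in the excerpt: A = 540 Ma → Ediacaran (635–538.8); B = 153.2 Ma → Jurassic (201.4–145); C = 389.3 Ma → Devonian (419.2–358.9); D = 2400 Ma → Siderian (2500–2300).
The largest age is 2400 Ma and the smallest is 153.2 Ma; their difference is 2246.8 Myr.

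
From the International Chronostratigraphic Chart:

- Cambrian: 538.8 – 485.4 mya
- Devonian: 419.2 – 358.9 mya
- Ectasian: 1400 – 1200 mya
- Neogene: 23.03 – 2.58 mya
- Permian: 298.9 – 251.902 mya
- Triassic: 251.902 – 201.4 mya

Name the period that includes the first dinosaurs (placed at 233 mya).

Triassic

233 Ma lies between 251.902 and 201.4 Ma, so it falls in the Triassic.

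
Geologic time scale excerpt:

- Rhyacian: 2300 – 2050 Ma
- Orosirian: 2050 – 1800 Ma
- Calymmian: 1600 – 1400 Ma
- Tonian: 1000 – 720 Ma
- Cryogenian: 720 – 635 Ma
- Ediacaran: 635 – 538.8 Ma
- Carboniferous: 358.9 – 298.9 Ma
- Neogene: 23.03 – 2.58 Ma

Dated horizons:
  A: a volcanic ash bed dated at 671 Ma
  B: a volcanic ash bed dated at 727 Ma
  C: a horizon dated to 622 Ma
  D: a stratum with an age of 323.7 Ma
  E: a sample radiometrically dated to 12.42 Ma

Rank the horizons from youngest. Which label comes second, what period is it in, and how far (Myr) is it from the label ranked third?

D, in the Carboniferous; 298.3 million years to C

Sorted youngest-first by Ma: E (12.42), D (323.7), C (622), A (671), B (727).
The second youngest is D at 323.7 Ma, which lies in 358.9–298.9 Ma: the Carboniferous.
The third youngest is C at 622 Ma; separation = |323.7 − 622| = 298.3 Myr.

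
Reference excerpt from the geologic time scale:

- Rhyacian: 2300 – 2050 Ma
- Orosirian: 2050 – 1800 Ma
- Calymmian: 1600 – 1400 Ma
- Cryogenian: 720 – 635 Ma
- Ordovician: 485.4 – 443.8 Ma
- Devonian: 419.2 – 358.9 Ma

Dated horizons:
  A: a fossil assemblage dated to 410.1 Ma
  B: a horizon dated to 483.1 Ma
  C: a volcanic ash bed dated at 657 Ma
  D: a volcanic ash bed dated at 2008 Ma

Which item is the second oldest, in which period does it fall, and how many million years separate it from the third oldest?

Sorted oldest-first by Ma: D (2008), C (657), B (483.1), A (410.1).
The second oldest is C at 657 Ma, which lies in 720–635 Ma: the Cryogenian.
The third oldest is B at 483.1 Ma; separation = |657 − 483.1| = 173.9 Myr.

C, in the Cryogenian; 173.9 million years to B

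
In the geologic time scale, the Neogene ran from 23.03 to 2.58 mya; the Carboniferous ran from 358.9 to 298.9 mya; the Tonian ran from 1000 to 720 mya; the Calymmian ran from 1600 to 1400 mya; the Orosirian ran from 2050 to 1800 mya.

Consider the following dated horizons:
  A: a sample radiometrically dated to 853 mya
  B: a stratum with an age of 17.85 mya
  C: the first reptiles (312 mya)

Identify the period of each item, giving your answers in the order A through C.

A — Tonian; B — Neogene; C — Carboniferous

A: 853 Ma lies in 1000–720 Ma, so Tonian.
B: 17.85 Ma lies in 23.03–2.58 Ma, so Neogene.
C: 312 Ma lies in 358.9–298.9 Ma, so Carboniferous.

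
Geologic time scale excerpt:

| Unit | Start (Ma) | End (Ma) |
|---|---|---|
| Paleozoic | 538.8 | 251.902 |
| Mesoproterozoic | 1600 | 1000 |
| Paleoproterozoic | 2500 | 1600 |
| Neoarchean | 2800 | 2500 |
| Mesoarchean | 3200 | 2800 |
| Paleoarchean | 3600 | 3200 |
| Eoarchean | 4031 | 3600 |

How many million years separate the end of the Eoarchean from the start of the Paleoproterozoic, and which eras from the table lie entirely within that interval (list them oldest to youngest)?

1100 million years; Paleoarchean, Mesoarchean, Neoarchean

End of Eoarchean = 3600 Ma; start of Paleoproterozoic = 2500 Ma.
Gap = 3600 − 2500 = 1100 Myr.
Eras wholly inside 3600–2500 Ma: Paleoarchean (3600–3200), Mesoarchean (3200–2800), Neoarchean (2800–2500).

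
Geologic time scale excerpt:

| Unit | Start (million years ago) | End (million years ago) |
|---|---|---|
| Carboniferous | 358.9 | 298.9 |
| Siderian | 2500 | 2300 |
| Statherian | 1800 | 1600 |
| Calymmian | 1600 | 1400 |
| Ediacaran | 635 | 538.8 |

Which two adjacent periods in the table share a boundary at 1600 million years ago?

Statherian and Calymmian

The Statherian ends at 1600 million years ago and the Calymmian begins at 1600 million years ago, so they share that boundary.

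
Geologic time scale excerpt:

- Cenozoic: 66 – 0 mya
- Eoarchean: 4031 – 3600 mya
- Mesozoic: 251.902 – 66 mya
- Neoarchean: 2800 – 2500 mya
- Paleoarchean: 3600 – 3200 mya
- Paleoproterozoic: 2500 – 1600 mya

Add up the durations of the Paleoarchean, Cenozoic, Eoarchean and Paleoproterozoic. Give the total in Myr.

Each duration: Paleoarchean = 400; Cenozoic = 66; Eoarchean = 431; Paleoproterozoic = 900.
Sum: 400 + 66 + 431 + 900 = 1797 Myr.

1797 million years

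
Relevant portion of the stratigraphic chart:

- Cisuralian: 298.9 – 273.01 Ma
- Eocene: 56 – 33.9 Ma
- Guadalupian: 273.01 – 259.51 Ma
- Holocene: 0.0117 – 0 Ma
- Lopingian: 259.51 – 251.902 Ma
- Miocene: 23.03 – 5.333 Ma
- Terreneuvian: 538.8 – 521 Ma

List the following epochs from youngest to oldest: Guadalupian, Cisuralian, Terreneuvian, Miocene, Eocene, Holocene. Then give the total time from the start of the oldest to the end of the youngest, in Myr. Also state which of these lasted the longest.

Holocene, Miocene, Eocene, Guadalupian, Cisuralian, Terreneuvian; total span 538.8 Myr; longest is Cisuralian

Start ages (Ma): Terreneuvian 538.8, Cisuralian 298.9, Guadalupian 273.01, Eocene 56, Miocene 23.03, Holocene 0.0117.
Ordered youngest to oldest: Holocene, Miocene, Eocene, Guadalupian, Cisuralian, Terreneuvian.
Span = 538.8 − 0 = 538.8 Myr.
Durations: Guadalupian 13.5, Cisuralian 25.89, Terreneuvian 17.8, Holocene 0.0117, Eocene 22.1, Miocene 17.697 → longest is Cisuralian (25.89 Myr).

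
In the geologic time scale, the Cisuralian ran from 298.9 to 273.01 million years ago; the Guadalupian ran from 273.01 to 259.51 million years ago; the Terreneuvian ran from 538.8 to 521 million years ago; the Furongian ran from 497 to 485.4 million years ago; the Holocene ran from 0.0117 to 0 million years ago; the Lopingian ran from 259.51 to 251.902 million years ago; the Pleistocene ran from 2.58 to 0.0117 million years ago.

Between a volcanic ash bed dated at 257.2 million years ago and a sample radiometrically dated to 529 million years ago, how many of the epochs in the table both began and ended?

3

529 Ma sits inside the Terreneuvian (538.8–521) and 257.2 Ma inside the Lopingian (259.51–251.902); neither of those is wholly between the two dates.
The listed epochs lying completely between them are Furongian, Cisuralian, Guadalupian — 3 in all.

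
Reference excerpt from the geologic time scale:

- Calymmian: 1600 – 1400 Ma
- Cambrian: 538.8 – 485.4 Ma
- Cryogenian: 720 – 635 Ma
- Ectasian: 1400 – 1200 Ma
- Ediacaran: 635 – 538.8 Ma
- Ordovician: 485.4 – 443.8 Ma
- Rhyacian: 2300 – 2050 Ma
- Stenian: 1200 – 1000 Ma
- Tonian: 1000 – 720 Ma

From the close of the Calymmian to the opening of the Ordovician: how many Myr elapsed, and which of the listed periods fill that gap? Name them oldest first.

914.6 million years; Ectasian, Stenian, Tonian, Cryogenian, Ediacaran, Cambrian

The Calymmian closes at 1400 Ma and the Ordovician opens at 485.4 Ma, so the interval is 1400 − 485.4 = 914.6 Myr.
A period fits inside if it starts at or after 1400 Ma and ends at or before 485.4 Ma; oldest first that gives Ectasian, Stenian, Tonian, Cryogenian, Ediacaran, Cambrian.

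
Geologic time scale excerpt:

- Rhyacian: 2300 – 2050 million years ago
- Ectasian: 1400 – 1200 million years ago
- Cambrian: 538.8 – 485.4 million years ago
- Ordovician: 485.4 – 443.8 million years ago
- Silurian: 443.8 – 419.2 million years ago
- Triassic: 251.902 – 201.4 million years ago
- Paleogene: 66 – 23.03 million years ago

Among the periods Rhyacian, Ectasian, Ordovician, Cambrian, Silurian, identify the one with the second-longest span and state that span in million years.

Start − end for each: Rhyacian 2300 − 2050 = 250; Ectasian 1400 − 1200 = 200; Ordovician 485.4 − 443.8 = 41.6; Cambrian 538.8 − 485.4 = 53.4; Silurian 443.8 − 419.2 = 24.6.
Ranking these from longest: Rhyacian > Ectasian > Cambrian > Ordovician > Silurian.
Position 2 in that ranking is Ectasian, which lasted 200 Myr.

Ectasian, 200 million years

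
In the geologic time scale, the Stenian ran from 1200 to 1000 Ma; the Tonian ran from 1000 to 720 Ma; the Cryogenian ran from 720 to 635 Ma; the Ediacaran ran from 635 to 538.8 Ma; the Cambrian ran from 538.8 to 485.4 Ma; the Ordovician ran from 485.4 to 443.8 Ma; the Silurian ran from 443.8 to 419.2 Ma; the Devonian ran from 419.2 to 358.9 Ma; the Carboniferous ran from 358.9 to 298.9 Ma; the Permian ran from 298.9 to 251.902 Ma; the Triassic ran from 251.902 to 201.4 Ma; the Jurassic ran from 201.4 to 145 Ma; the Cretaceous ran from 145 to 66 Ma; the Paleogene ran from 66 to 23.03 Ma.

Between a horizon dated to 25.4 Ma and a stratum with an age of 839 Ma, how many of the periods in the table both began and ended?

839 Ma sits inside the Tonian (1000–720) and 25.4 Ma inside the Paleogene (66–23.03); neither of those is wholly between the two dates.
The listed periods lying completely between them are Cryogenian, Ediacaran, Cambrian, Ordovician, Silurian, Devonian, Carboniferous, Permian, Triassic, Jurassic, Cretaceous — 11 in all.

11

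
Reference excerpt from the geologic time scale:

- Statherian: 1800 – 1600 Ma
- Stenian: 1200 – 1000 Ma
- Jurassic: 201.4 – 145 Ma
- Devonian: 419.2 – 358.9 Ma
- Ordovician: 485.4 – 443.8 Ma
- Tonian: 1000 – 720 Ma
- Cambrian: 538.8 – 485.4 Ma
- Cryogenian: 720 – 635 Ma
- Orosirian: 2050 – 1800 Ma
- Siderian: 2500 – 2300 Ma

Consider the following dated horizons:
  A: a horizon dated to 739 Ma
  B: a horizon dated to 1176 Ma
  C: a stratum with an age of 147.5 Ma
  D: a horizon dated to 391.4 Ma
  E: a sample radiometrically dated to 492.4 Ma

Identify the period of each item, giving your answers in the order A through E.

A — Tonian; B — Stenian; C — Jurassic; D — Devonian; E — Cambrian

Match each age against the start–end ranges in the excerpt: A = 739 Ma → Tonian (1000–720); B = 1176 Ma → Stenian (1200–1000); C = 147.5 Ma → Jurassic (201.4–145); D = 391.4 Ma → Devonian (419.2–358.9); E = 492.4 Ma → Cambrian (538.8–485.4).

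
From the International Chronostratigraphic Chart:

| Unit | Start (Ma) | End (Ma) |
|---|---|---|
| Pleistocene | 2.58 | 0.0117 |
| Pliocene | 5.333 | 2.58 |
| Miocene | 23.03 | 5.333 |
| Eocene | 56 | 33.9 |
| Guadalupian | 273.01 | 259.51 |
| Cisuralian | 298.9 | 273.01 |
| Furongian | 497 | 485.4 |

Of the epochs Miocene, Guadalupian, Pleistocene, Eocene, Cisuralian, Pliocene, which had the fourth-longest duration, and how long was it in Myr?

Guadalupian, 13.5 million years

Start − end for each: Miocene 23.03 − 5.333 = 17.697; Guadalupian 273.01 − 259.51 = 13.5; Pleistocene 2.58 − 0.0117 = 2.5683; Eocene 56 − 33.9 = 22.1; Cisuralian 298.9 − 273.01 = 25.89; Pliocene 5.333 − 2.58 = 2.753.
Ranking these from longest: Cisuralian > Eocene > Miocene > Guadalupian > Pliocene > Pleistocene.
Position 4 in that ranking is Guadalupian, which lasted 13.5 Myr.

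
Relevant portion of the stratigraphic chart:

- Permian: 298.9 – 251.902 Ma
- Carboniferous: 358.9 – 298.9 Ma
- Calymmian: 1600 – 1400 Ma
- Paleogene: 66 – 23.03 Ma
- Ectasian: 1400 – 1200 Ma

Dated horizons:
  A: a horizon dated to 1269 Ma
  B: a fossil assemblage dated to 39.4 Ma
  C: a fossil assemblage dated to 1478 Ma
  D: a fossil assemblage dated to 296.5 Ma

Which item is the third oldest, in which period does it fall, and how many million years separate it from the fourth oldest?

Sorted oldest-first by Ma: C (1478), A (1269), D (296.5), B (39.4).
The third oldest is D at 296.5 Ma, which lies in 298.9–251.902 Ma: the Permian.
The fourth oldest is B at 39.4 Ma; separation = |296.5 − 39.4| = 257.1 Myr.

D, in the Permian; 257.1 million years to B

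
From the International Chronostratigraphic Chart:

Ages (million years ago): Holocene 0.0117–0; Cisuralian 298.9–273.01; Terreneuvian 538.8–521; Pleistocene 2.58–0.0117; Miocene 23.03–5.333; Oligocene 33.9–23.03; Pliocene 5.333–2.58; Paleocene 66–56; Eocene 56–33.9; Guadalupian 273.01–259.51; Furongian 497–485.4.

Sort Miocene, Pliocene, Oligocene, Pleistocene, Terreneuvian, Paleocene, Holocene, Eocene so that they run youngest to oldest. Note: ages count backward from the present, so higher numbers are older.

Holocene, then Pleistocene, then Pliocene, then Miocene, then Oligocene, then Eocene, then Paleocene, then Terreneuvian

The oldest of these is Terreneuvian (starts 538.8 Ma) and the youngest is Holocene (ends 0 Ma).
In between, by decreasing start age: Paleocene (66), Eocene (56), Oligocene (33.9), Miocene (23.03), Pliocene (5.333), Pleistocene (2.58).
Listing youngest first means reversing that sequence.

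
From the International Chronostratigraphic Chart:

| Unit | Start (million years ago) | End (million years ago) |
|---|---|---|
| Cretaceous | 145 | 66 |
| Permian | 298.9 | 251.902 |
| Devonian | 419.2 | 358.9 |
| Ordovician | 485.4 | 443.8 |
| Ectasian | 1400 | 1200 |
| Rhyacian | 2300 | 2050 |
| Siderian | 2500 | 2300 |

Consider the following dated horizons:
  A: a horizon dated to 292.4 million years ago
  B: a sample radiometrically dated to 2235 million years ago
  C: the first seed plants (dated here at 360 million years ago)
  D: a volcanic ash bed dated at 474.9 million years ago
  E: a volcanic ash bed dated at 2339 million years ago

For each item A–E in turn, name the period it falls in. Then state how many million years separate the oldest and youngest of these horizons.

Match each age against the start–end ranges in the excerpt: A = 292.4 Ma → Permian (298.9–251.902); B = 2235 Ma → Rhyacian (2300–2050); C = 360 Ma → Devonian (419.2–358.9); D = 474.9 Ma → Ordovician (485.4–443.8); E = 2339 Ma → Siderian (2500–2300).
The largest age is 2339 Ma and the smallest is 292.4 Ma; their difference is 2046.6 Myr.

A — Permian; B — Rhyacian; C — Devonian; D — Ordovician; E — Siderian; span 2046.6 million years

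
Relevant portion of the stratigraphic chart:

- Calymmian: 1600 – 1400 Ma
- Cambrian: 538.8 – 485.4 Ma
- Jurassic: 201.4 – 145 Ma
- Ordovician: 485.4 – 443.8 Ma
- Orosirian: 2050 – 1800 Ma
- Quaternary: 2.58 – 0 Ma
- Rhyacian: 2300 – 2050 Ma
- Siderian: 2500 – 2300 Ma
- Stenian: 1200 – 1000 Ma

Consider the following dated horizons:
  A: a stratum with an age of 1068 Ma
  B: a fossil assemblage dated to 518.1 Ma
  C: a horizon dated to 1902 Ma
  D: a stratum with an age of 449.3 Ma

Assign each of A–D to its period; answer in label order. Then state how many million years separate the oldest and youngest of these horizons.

A — Stenian; B — Cambrian; C — Orosirian; D — Ordovician; span 1452.7 million years

Match each age against the start–end ranges in the excerpt: A = 1068 Ma → Stenian (1200–1000); B = 518.1 Ma → Cambrian (538.8–485.4); C = 1902 Ma → Orosirian (2050–1800); D = 449.3 Ma → Ordovician (485.4–443.8).
The largest age is 1902 Ma and the smallest is 449.3 Ma; their difference is 1452.7 Myr.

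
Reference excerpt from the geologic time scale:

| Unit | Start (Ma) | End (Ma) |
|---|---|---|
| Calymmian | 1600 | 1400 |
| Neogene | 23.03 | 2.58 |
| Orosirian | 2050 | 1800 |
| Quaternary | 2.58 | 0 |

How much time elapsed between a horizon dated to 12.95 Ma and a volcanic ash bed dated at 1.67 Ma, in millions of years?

11.28 million years

12.95 − 1.67 = 11.28 million years.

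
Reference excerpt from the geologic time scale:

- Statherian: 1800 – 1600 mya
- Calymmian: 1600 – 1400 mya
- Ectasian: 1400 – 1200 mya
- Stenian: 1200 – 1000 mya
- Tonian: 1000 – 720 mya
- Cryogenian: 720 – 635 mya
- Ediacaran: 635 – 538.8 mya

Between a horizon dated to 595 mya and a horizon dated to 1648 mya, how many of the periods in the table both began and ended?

5

The older date is 1648 Ma and the younger is 595 Ma.
Periods with start < 1648 and end > 595 Ma: Calymmian (1600–1400), Ectasian (1400–1200), Stenian (1200–1000), Tonian (1000–720), Cryogenian (720–635).
That is 5 complete periods.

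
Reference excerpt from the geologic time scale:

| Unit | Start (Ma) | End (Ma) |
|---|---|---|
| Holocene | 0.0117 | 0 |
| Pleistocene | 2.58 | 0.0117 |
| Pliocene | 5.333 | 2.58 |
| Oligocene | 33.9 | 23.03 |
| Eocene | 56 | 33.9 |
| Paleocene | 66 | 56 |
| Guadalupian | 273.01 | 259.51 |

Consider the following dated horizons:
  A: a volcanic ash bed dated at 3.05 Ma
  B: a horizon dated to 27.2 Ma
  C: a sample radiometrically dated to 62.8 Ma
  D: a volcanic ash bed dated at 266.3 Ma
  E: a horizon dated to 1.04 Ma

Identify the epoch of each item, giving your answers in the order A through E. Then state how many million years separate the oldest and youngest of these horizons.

Match each age against the start–end ranges in the excerpt: A = 3.05 Ma → Pliocene (5.333–2.58); B = 27.2 Ma → Oligocene (33.9–23.03); C = 62.8 Ma → Paleocene (66–56); D = 266.3 Ma → Guadalupian (273.01–259.51); E = 1.04 Ma → Pleistocene (2.58–0.0117).
The largest age is 266.3 Ma and the smallest is 1.04 Ma; their difference is 265.26 Myr.

A — Pliocene; B — Oligocene; C — Paleocene; D — Guadalupian; E — Pleistocene; span 265.26 million years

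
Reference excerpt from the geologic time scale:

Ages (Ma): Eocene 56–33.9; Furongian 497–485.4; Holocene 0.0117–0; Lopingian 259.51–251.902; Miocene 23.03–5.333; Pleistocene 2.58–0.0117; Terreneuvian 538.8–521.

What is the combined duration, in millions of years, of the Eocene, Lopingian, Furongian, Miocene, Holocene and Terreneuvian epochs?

Each duration: Eocene = 22.1; Lopingian = 7.608; Furongian = 11.6; Miocene = 17.697; Holocene = 0.0117; Terreneuvian = 17.8.
Sum: 22.1 + 7.608 + 11.6 + 17.697 + 0.0117 + 17.8 = 76.8167 Myr.

76.8167 million years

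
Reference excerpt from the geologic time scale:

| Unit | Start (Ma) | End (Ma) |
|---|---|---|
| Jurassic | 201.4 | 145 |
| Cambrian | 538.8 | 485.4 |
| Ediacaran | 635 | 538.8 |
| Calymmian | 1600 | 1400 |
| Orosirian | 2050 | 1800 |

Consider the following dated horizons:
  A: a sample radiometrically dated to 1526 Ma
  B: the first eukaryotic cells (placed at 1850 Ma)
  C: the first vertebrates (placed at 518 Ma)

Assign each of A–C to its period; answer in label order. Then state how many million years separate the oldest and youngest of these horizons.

A — Calymmian; B — Orosirian; C — Cambrian; span 1332 million years

Match each age against the start–end ranges in the excerpt: A = 1526 Ma → Calymmian (1600–1400); B = 1850 Ma → Orosirian (2050–1800); C = 518 Ma → Cambrian (538.8–485.4).
The largest age is 1850 Ma and the smallest is 518 Ma; their difference is 1332 Myr.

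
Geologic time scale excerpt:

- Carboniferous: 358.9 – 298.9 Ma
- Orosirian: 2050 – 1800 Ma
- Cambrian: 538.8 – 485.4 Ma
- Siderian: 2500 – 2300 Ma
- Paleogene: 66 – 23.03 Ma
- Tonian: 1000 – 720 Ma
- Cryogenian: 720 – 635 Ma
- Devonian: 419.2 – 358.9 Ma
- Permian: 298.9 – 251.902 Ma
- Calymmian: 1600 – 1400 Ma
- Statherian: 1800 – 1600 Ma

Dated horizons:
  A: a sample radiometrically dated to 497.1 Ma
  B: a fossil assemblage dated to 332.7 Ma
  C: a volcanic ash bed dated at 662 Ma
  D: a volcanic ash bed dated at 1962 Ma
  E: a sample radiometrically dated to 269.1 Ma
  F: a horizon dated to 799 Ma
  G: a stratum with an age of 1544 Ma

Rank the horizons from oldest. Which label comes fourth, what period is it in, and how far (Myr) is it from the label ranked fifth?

C, in the Cryogenian; 164.9 million years to A

Sorted oldest-first by Ma: D (1962), G (1544), F (799), C (662), A (497.1), B (332.7), E (269.1).
The fourth oldest is C at 662 Ma, which lies in 720–635 Ma: the Cryogenian.
The fifth oldest is A at 497.1 Ma; separation = |662 − 497.1| = 164.9 Myr.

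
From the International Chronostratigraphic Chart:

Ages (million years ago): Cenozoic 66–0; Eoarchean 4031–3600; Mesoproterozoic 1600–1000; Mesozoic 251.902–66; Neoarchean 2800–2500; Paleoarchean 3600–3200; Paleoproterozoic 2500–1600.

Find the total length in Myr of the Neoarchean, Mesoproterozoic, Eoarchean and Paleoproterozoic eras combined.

2231 million years

Each duration: Neoarchean = 300; Mesoproterozoic = 600; Eoarchean = 431; Paleoproterozoic = 900.
Sum: 300 + 600 + 431 + 900 = 2231 Myr.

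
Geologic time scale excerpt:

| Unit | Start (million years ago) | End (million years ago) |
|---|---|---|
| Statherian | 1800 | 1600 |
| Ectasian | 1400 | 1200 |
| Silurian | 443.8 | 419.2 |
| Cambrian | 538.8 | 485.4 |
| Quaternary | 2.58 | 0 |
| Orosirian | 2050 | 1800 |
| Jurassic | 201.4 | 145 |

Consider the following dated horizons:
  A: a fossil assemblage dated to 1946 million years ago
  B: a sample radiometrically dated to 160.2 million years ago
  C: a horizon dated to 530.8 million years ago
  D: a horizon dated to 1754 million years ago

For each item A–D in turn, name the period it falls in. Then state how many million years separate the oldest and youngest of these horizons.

A — Orosirian; B — Jurassic; C — Cambrian; D — Statherian; span 1785.8 million years

Match each age against the start–end ranges in the excerpt: A = 1946 Ma → Orosirian (2050–1800); B = 160.2 Ma → Jurassic (201.4–145); C = 530.8 Ma → Cambrian (538.8–485.4); D = 1754 Ma → Statherian (1800–1600).
The largest age is 1946 Ma and the smallest is 160.2 Ma; their difference is 1785.8 Myr.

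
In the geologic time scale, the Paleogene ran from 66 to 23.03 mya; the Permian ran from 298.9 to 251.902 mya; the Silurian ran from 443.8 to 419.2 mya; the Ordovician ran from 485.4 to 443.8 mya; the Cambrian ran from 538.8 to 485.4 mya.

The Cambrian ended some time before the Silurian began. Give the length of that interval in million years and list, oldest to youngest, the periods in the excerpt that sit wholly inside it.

End of Cambrian = 485.4 Ma; start of Silurian = 443.8 Ma.
Gap = 485.4 − 443.8 = 41.6 Myr.
Periods wholly inside 485.4–443.8 Ma: Ordovician (485.4–443.8).

41.6 million years; Ordovician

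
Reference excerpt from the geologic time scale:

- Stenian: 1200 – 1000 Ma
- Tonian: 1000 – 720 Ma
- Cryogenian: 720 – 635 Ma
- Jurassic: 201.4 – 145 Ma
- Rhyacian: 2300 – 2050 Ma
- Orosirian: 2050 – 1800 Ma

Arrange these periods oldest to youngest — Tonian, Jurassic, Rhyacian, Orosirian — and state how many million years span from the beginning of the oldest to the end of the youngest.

Start ages (Ma): Rhyacian 2300, Orosirian 2050, Tonian 1000, Jurassic 201.4.
Ordered oldest to youngest: Rhyacian, Orosirian, Tonian, Jurassic.
Span = 2300 − 145 = 2155 Myr.

Rhyacian → Orosirian → Tonian → Jurassic; total span 2155 Myr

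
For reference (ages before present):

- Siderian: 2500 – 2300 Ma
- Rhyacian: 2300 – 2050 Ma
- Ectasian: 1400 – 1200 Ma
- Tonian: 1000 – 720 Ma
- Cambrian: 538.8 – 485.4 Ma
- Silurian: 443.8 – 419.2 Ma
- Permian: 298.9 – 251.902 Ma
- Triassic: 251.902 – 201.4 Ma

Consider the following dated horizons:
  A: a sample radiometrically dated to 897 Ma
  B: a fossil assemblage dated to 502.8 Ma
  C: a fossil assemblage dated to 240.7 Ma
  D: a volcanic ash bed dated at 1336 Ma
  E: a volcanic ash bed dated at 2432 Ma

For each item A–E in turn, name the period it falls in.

A — Tonian; B — Cambrian; C — Triassic; D — Ectasian; E — Siderian

A: 897 Ma lies in 1000–720 Ma, so Tonian.
B: 502.8 Ma lies in 538.8–485.4 Ma, so Cambrian.
C: 240.7 Ma lies in 251.902–201.4 Ma, so Triassic.
D: 1336 Ma lies in 1400–1200 Ma, so Ectasian.
E: 2432 Ma lies in 2500–2300 Ma, so Siderian.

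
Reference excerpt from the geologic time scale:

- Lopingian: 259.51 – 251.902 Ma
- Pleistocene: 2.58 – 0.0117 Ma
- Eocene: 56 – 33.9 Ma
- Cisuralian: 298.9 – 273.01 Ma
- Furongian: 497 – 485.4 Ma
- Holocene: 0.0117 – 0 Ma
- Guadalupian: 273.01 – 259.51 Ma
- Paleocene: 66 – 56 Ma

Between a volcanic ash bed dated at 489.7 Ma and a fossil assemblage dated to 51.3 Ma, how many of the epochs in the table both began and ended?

489.7 Ma sits inside the Furongian (497–485.4) and 51.3 Ma inside the Eocene (56–33.9); neither of those is wholly between the two dates.
The listed epochs lying completely between them are Cisuralian, Guadalupian, Lopingian, Paleocene — 4 in all.

4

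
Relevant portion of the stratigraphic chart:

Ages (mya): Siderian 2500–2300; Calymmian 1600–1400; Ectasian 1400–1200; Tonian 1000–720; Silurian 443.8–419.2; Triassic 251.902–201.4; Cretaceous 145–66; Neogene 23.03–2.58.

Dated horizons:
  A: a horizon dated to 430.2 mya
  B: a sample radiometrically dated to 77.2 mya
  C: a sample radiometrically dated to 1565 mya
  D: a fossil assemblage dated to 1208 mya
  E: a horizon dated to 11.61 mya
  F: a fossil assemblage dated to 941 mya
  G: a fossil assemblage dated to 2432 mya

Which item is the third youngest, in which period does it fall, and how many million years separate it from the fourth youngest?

A, in the Silurian; 510.8 million years to F

Sorted youngest-first by Ma: E (11.61), B (77.2), A (430.2), F (941), D (1208), C (1565), G (2432).
The third youngest is A at 430.2 Ma, which lies in 443.8–419.2 Ma: the Silurian.
The fourth youngest is F at 941 Ma; separation = |430.2 − 941| = 510.8 Myr.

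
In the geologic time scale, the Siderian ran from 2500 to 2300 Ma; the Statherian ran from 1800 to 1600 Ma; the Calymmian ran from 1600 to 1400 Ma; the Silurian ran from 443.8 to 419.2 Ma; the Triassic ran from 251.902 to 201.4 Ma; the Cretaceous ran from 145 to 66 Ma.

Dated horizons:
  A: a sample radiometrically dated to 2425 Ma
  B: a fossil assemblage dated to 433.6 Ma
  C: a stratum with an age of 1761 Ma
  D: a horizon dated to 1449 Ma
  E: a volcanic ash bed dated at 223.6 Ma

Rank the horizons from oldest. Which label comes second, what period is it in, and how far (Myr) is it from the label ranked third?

Sorted oldest-first by Ma: A (2425), C (1761), D (1449), B (433.6), E (223.6).
The second oldest is C at 1761 Ma, which lies in 1800–1600 Ma: the Statherian.
The third oldest is D at 1449 Ma; separation = |1761 − 1449| = 312 Myr.

C, in the Statherian; 312 million years to D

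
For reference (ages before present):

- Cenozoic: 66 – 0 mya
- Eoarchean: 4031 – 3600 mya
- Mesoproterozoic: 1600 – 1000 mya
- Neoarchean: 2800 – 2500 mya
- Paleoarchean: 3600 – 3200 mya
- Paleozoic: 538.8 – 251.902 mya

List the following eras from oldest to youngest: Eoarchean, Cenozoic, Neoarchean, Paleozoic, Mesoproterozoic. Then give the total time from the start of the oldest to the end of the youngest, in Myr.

Start ages (Ma): Eoarchean 4031, Neoarchean 2800, Mesoproterozoic 1600, Paleozoic 538.8, Cenozoic 66.
Ordered oldest to youngest: Eoarchean, Neoarchean, Mesoproterozoic, Paleozoic, Cenozoic.
Span = 4031 − 0 = 4031 Myr.

Eoarchean, Neoarchean, Mesoproterozoic, Paleozoic, Cenozoic; total span 4031 Myr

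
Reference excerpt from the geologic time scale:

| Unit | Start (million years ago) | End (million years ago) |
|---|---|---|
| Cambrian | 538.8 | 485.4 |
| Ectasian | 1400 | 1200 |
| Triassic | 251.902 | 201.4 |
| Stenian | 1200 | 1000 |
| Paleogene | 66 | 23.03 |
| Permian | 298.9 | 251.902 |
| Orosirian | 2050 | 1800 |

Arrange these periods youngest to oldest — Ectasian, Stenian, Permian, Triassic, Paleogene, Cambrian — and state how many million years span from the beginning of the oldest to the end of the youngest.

Start ages (Ma): Ectasian 1400, Stenian 1200, Cambrian 538.8, Permian 298.9, Triassic 251.902, Paleogene 66.
Ordered youngest to oldest: Paleogene, Triassic, Permian, Cambrian, Stenian, Ectasian.
Span = 1400 − 23.03 = 1376.97 Myr.

Paleogene → Triassic → Permian → Cambrian → Stenian → Ectasian; total span 1376.97 Myr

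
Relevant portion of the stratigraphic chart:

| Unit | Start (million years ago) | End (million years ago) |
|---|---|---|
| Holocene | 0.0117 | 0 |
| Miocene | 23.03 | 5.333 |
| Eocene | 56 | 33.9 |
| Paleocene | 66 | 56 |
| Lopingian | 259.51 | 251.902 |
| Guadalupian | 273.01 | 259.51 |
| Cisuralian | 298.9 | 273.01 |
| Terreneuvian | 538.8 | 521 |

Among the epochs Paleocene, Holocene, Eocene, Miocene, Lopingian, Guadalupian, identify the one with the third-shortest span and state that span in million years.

Paleocene, 10 million years

Start − end for each: Paleocene 66 − 56 = 10; Holocene 0.0117 − 0 = 0.0117; Eocene 56 − 33.9 = 22.1; Miocene 23.03 − 5.333 = 17.697; Lopingian 259.51 − 251.902 = 7.608; Guadalupian 273.01 − 259.51 = 13.5.
Ranking these from shortest: Holocene < Lopingian < Paleocene < Guadalupian < Miocene < Eocene.
Position 3 in that ranking is Paleocene, which lasted 10 Myr.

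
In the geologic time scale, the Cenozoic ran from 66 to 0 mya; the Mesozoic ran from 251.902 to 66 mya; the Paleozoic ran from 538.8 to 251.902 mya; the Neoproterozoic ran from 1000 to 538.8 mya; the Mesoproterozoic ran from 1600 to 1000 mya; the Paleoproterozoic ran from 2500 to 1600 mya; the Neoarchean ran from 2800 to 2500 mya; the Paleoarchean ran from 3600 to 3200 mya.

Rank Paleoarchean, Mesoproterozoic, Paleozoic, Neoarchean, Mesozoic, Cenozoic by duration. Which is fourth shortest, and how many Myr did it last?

Neoarchean, 300 million years

Durations: Paleoarchean 400; Mesoproterozoic 600; Paleozoic 286.898; Neoarchean 300; Mesozoic 185.902; Cenozoic 66 Myr.
Sorted shortest-first: Cenozoic (66), Mesozoic (185.902), Paleozoic (286.898), Neoarchean (300), Paleoarchean (400), Mesoproterozoic (600).
The fourth shortest is Neoarchean at 300 Myr.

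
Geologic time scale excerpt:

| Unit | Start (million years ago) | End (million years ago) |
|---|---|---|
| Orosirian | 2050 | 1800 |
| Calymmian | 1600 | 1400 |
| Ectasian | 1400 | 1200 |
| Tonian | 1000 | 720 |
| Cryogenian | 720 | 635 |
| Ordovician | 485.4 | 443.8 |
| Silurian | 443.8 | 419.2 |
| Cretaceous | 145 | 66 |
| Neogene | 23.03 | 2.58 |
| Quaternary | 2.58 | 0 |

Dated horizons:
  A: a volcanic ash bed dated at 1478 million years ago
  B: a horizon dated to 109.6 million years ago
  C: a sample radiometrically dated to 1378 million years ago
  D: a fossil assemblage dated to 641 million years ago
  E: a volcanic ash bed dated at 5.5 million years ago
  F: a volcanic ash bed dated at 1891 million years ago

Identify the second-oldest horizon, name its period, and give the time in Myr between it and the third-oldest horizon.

Larger Ma means older, so oldest first: F 1891 > A 1478 > C 1378 > D 641 > B 109.6 > E 5.5.
Counting 2 along gives A (1478 Ma); the excerpt puts that inside the Calymmian, 1600–1400 Ma.
Next in line is C (1378 Ma), and 1478 − 1378 = 100 Myr.

A, in the Calymmian; 100 million years to C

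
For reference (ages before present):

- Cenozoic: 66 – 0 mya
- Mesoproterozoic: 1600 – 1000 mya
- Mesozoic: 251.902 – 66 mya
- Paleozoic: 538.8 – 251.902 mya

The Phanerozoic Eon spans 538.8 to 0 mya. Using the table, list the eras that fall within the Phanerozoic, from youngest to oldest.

Eras with both bounds inside 538.8–0 Ma: Cenozoic (66–0), Mesozoic (251.902–66), Paleozoic (538.8–251.902).

Cenozoic, Mesozoic, Paleozoic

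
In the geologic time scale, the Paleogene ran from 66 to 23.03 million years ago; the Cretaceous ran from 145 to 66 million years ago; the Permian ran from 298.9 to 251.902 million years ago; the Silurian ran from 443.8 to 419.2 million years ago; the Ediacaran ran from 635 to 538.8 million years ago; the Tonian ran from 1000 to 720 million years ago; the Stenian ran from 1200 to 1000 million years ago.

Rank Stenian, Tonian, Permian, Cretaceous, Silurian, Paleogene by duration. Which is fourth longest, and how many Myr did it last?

Permian, 46.998 million years

Start − end for each: Stenian 1200 − 1000 = 200; Tonian 1000 − 720 = 280; Permian 298.9 − 251.902 = 46.998; Cretaceous 145 − 66 = 79; Silurian 443.8 − 419.2 = 24.6; Paleogene 66 − 23.03 = 42.97.
Ranking these from longest: Tonian > Stenian > Cretaceous > Permian > Paleogene > Silurian.
Position 4 in that ranking is Permian, which lasted 46.998 Myr.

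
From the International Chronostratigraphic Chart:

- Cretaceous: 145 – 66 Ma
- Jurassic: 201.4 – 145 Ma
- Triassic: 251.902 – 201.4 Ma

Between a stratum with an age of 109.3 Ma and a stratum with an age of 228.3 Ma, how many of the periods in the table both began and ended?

1

The older date is 228.3 Ma and the younger is 109.3 Ma.
Periods with start < 228.3 and end > 109.3 Ma: Jurassic (201.4–145).
That is 1 complete period.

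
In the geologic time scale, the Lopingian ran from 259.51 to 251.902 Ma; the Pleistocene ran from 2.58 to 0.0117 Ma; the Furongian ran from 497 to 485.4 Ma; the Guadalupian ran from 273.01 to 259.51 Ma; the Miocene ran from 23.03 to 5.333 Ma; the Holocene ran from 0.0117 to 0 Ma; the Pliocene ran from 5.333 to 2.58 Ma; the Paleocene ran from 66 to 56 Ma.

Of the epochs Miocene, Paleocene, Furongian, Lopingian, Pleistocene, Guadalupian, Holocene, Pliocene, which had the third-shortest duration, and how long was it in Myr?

Pliocene, 2.753 million years

Start − end for each: Miocene 23.03 − 5.333 = 17.697; Paleocene 66 − 56 = 10; Furongian 497 − 485.4 = 11.6; Lopingian 259.51 − 251.902 = 7.608; Pleistocene 2.58 − 0.0117 = 2.5683; Guadalupian 273.01 − 259.51 = 13.5; Holocene 0.0117 − 0 = 0.0117; Pliocene 5.333 − 2.58 = 2.753.
Ranking these from shortest: Holocene < Pleistocene < Pliocene < Lopingian < Paleocene < Furongian < Guadalupian < Miocene.
Position 3 in that ranking is Pliocene, which lasted 2.753 Myr.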